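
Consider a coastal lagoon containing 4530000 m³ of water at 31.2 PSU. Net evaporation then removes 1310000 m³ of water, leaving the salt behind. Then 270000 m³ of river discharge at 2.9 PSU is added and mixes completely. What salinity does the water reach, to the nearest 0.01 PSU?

After evaporation: salt = 4,530,000×31.2 = 141,336,000; volume = 4,530,000 − 1,310,000 = 3,220,000 m³
After mixing: salt = 141,336,000 + 270,000×2.9 = 142,119,000; volume = 3,220,000 + 270,000 = 3,490,000 m³
S = 142,119,000 / 3,490,000 = 40.7218 PSU

40.72 PSU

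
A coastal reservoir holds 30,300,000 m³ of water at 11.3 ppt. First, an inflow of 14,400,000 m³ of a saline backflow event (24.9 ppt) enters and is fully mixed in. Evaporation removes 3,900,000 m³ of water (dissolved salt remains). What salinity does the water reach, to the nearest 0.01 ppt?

After mixing: salt = 30,300,000×11.3 + 14,400,000×24.9 = 700,950,000; volume = 44,700,000 m³
After evaporation: salt unchanged = 700,950,000; volume = 44,700,000 − 3,900,000 = 40,800,000 m³
S = 700,950,000 / 40,800,000 = 17.1801 ppt

17.18 ppt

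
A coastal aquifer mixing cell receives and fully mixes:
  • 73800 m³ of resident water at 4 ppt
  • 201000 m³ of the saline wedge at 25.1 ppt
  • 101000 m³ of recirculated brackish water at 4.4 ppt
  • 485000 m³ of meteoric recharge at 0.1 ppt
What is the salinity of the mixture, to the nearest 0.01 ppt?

Conserving salt mass:
salt = 73,800×4 + 201,000×25.1 + 101,000×4.4 + 485,000×0.1 = 295,200 + 5,045,100 + 444,400 + 48,500 = 5,833,200
volume = 73,800 + 201,000 + 101,000 + 485,000 = 860,800 m³
S = 5,833,200 / 860,800 = 6.7765 ppt

6.78 ppt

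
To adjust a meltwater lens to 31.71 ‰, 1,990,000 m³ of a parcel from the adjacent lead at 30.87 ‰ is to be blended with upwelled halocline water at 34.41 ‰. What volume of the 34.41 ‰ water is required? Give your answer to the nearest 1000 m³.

619000 m³

Salt balance: 1,990,000×30.87 + V×34.41 = (1,990,000+V)×31.71
61,431,300 + 34.41V = 63,102,900 + 31.71V
1,671,600 = 2.7V
V = 619,111.11 m³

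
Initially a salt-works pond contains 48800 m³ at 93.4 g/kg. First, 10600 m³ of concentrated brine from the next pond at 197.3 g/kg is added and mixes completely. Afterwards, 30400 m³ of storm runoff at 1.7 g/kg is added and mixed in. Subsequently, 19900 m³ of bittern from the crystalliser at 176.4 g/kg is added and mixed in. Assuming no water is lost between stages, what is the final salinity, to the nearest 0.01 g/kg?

93.08 g/kg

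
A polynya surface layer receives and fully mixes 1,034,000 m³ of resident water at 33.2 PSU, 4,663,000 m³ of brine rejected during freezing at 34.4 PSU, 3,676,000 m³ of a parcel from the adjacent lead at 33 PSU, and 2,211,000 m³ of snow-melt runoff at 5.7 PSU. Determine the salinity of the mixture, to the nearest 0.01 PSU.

Total salt / total volume:
salt = 1,034,000×33.2 + 4,663,000×34.4 + 3,676,000×33 + 2,211,000×5.7 = 34,328,800 + 160,407,200 + 121,308,000 + 12,602,700 = 328,646,700
volume = 1,034,000 + 4,663,000 + 3,676,000 + 2,211,000 = 11,584,000 m³
S = 328,646,700 / 11,584,000 = 28.3707 PSU

28.37 PSU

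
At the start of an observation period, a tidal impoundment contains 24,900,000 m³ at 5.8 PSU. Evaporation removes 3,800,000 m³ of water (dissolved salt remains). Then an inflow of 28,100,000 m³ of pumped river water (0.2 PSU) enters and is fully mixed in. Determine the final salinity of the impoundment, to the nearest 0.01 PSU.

After evaporation: salt = 24,900,000×5.8 = 144,420,000; volume = 24,900,000 − 3,800,000 = 21,100,000 m³
After mixing: salt = 144,420,000 + 28,100,000×0.2 = 150,040,000; volume = 21,100,000 + 28,100,000 = 49,200,000 m³
S = 150,040,000 / 49,200,000 = 3.0496 PSU

3.05 PSU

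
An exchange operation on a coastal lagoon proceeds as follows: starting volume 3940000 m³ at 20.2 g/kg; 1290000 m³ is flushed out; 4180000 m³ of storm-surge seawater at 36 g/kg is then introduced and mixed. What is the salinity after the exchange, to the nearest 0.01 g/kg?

29.87 g/kg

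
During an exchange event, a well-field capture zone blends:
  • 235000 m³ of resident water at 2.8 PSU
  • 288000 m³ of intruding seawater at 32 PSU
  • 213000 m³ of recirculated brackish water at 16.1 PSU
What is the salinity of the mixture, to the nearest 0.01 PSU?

By conservation of dissolved salt,
salt = 235,000×2.8 + 288,000×32 + 213,000×16.1 = 658,000 + 9,216,000 + 3,429,300 = 13,303,300
volume = 235,000 + 288,000 + 213,000 = 736,000 m³
S = 13,303,300 / 736,000 = 18.0751 PSU

18.08 PSU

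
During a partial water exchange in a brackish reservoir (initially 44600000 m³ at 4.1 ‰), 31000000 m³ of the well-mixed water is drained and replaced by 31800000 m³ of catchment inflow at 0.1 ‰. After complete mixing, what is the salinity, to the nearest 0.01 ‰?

1.30 ‰

Remaining after removal: 13,600,000 m³ at 4.1 ‰ (salt = 55,760,000)
After addition: salt = 55,760,000 + 31,800,000×0.1 = 58,940,000; volume = 45,400,000 m³
S = 58,940,000 / 45,400,000 = 1.2982 ‰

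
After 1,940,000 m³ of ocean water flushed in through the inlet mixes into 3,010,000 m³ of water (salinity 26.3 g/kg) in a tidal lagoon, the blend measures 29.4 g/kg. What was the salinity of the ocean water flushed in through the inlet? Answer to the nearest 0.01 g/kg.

Salt balance: 3,010,000×26.3 + 1,940,000×S = 4,950,000×29.4
79,163,000 + 1,940,000·S = 145,530,000
S = (145,530,000 − 79,163,000) / 1,940,000 = 34.2098 g/kg

34.21 g/kg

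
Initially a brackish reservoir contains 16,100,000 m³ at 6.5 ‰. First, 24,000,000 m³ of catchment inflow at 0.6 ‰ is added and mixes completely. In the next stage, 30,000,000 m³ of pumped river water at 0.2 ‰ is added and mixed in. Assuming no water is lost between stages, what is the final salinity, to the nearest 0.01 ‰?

Conserving salt mass:
Initial salt = 16,100,000×6.5 = 104,650,000
After stage 1: salt = 104,650,000 + 24,000,000×0.6 = 119,050,000; volume = 40,100,000 m³; S = 2.969 ‰
After stage 2: salt = 119,050,000 + 30,000,000×0.2 = 125,050,000; volume = 70,100,000 m³
S = 125,050,000 / 70,100,000 = 1.7839 ‰

1.78 ‰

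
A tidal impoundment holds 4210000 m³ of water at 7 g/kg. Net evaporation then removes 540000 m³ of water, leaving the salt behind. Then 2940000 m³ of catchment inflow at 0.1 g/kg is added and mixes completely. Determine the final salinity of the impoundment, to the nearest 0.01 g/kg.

4.50 g/kg

After evaporation: salt = 4,210,000×7 = 29,470,000; volume = 4,210,000 − 540,000 = 3,670,000 m³
After mixing: salt = 29,470,000 + 2,940,000×0.1 = 29,764,000; volume = 3,670,000 + 2,940,000 = 6,610,000 m³
S = 29,764,000 / 6,610,000 = 4.5029 g/kg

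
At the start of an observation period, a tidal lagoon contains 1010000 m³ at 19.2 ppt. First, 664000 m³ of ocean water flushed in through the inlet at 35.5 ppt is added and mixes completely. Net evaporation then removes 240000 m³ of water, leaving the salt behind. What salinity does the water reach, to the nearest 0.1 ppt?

30.0 ppt

After mixing: salt = 1,010,000×19.2 + 664,000×35.5 = 42,964,000; volume = 1,674,000 m³
After evaporation: salt unchanged = 42,964,000; volume = 1,674,000 − 240,000 = 1,434,000 m³
S = 42,964,000 / 1,434,000 = 29.9609 ppt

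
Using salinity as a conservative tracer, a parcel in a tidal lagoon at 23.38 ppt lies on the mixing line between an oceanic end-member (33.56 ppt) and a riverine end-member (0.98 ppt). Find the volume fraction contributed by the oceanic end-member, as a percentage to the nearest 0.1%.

68.8%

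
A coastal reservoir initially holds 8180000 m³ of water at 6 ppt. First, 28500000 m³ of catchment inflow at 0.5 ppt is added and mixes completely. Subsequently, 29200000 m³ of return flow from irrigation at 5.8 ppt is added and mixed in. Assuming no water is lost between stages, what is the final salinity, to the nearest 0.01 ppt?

3.53 ppt

Conserving salt mass:
Initial salt = 8,180,000×6 = 49,080,000
After stage 1: salt = 49,080,000 + 28,500,000×0.5 = 63,330,000; volume = 36,680,000 m³; S = 1.727 ppt
After stage 2: salt = 63,330,000 + 29,200,000×5.8 = 232,690,000; volume = 65,880,000 m³
S = 232,690,000 / 65,880,000 = 3.532 ppt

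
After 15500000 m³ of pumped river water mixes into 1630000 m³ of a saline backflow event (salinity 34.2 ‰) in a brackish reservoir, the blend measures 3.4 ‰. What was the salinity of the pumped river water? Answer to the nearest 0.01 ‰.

0.16 ‰

Salt balance: 1,630,000×34.2 + 15,500,000×S = 17,130,000×3.4
55,746,000 + 15,500,000·S = 58,242,000
S = (58,242,000 − 55,746,000) / 15,500,000 = 0.161 ‰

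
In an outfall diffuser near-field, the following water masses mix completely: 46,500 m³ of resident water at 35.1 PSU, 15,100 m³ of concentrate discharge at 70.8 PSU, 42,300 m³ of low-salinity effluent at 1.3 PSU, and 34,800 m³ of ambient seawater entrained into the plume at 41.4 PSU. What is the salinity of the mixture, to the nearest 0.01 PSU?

By conservation of dissolved salt,
salt = 46,500×35.1 + 15,100×70.8 + 42,300×1.3 + 34,800×41.4 = 1,632,150 + 1,069,080 + 54,990 + 1,440,720 = 4,196,940
volume = 46,500 + 15,100 + 42,300 + 34,800 = 138,700 m³
S = 4,196,940 / 138,700 = 30.2591 PSU

30.26 PSU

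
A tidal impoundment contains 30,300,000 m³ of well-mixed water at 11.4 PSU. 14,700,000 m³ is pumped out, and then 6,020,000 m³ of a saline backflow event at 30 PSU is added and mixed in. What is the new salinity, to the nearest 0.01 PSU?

16.58 PSU

Remaining after removal: 15,600,000 m³ at 11.4 PSU (salt = 177,840,000)
After addition: salt = 177,840,000 + 6,020,000×30 = 358,440,000; volume = 21,620,000 m³
S = 358,440,000 / 21,620,000 = 16.5791 PSU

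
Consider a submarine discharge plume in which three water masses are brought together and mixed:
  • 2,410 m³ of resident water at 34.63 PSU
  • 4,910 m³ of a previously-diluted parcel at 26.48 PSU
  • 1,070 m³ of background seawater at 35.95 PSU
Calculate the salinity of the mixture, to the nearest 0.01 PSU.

30.03 PSU

Mass of salt is conserved:
salt = 2,410×34.63 + 4,910×26.48 + 1,070×35.95 = 83,458.3 + 130,016.8 + 38,466.5 = 251,941.6
volume = 2,410 + 4,910 + 1,070 = 8,390 m³
S = 251,941.6 / 8,390 = 30.0288 PSU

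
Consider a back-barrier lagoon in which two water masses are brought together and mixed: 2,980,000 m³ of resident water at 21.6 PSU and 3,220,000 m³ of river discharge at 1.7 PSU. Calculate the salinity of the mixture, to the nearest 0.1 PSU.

11.3 PSU

Conserving salt mass:
salt = 2,980,000×21.6 + 3,220,000×1.7 = 64,368,000 + 5,474,000 = 69,842,000
volume = 2,980,000 + 3,220,000 = 6,200,000 m³
S = 69,842,000 / 6,200,000 = 11.265 PSU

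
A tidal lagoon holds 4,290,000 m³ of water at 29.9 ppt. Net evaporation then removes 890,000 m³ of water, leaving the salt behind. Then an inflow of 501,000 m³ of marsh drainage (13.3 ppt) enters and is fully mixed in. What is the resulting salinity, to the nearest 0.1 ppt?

After evaporation: salt = 4,290,000×29.9 = 128,271,000; volume = 4,290,000 − 890,000 = 3,400,000 m³
After mixing: salt = 128,271,000 + 501,000×13.3 = 134,934,300; volume = 3,400,000 + 501,000 = 3,901,000 m³
S = 134,934,300 / 3,901,000 = 34.5897 ppt

34.6 ppt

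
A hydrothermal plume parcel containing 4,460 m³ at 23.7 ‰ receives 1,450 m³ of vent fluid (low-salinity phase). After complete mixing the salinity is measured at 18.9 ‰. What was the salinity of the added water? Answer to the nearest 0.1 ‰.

4.1 ‰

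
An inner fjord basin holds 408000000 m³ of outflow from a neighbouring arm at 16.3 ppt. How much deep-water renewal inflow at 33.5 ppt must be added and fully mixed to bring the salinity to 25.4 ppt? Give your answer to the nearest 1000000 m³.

Salt balance: 408,000,000×16.3 + V×33.5 = (408,000,000+V)×25.4
6,650,400,000 + 33.5V = 10,363,200,000 + 25.4V
3,712,800,000 = 8.1V
V = 458,370,370.37 m³

458000000 m³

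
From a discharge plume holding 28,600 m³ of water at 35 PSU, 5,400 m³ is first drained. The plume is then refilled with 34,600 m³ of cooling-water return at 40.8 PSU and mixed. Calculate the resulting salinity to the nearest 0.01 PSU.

Remaining after removal: 23,200 m³ at 35 PSU (salt = 812,000)
After addition: salt = 812,000 + 34,600×40.8 = 2,223,680; volume = 57,800 m³
S = 2,223,680 / 57,800 = 38.472 PSU

38.47 PSU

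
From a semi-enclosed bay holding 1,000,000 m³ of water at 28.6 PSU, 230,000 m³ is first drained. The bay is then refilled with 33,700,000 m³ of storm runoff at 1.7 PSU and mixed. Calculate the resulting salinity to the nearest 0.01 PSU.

2.30 PSU

Remaining after removal: 770,000 m³ at 28.6 PSU (salt = 22,022,000)
After addition: salt = 22,022,000 + 33,700,000×1.7 = 79,312,000; volume = 34,470,000 m³
S = 79,312,000 / 34,470,000 = 2.3009 PSU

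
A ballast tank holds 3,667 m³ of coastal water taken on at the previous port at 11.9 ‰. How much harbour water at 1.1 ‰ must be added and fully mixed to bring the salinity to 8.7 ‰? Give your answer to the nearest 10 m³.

1540 m³

Salt balance: 3,667×11.9 + V×1.1 = (3,667+V)×8.7
43,637.3 + 1.1V = 31,902.9 + 8.7V
11,734.4 = 7.6V
V = 1,544 m³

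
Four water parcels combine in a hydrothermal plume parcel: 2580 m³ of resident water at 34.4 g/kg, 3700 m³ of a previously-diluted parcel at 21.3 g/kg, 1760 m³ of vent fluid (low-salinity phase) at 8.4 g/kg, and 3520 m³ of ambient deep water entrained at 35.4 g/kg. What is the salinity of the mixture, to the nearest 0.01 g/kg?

Total salt / total volume:
salt = 2,580×34.4 + 3,700×21.3 + 1,760×8.4 + 3,520×35.4 = 88,752 + 78,810 + 14,784 + 124,608 = 306,954
volume = 2,580 + 3,700 + 1,760 + 3,520 = 11,560 m³
S = 306,954 / 11,560 = 26.5531 g/kg

26.55 g/kg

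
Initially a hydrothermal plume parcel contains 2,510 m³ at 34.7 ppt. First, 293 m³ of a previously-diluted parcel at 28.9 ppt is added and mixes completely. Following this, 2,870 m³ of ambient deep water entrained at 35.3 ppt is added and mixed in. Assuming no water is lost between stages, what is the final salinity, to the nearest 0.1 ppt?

34.7 ppt

Salt balance:
Initial salt = 2,510×34.7 = 87,097
After stage 1: salt = 87,097 + 293×28.9 = 95,564.7; volume = 2,803 m³; S = 34.094 ppt
After stage 2: salt = 95,564.7 + 2,870×35.3 = 196,875.7; volume = 5,673 m³
S = 196,875.7 / 5,673 = 34.704 ppt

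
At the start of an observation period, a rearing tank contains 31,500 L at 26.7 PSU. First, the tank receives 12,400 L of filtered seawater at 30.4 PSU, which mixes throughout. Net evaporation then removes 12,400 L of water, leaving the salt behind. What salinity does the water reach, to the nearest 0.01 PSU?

38.67 PSU

After mixing: salt = 31,500×26.7 + 12,400×30.4 = 1,218,010; volume = 43,900 L
After evaporation: salt unchanged = 1,218,010; volume = 43,900 − 12,400 = 31,500 L
S = 1,218,010 / 31,500 = 38.667 PSU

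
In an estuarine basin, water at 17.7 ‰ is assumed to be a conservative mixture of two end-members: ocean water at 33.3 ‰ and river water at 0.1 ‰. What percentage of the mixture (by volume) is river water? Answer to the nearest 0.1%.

Let f be the freshwater fraction. Salt balance per unit volume:
f×0.1 + (1−f)×33.3 = 17.7
f = (33.3 − 17.7) / (33.3 − 0.1) = 15.6/33.2 = 0.4699

47.0%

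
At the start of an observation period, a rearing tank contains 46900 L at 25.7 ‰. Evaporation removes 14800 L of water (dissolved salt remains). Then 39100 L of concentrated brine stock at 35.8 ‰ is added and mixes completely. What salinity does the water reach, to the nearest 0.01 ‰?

36.59 ‰

After evaporation: salt = 46,900×25.7 = 1,205,330; volume = 46,900 − 14,800 = 32,100 L
After mixing: salt = 1,205,330 + 39,100×35.8 = 2,605,110; volume = 32,100 + 39,100 = 71,200 L
S = 2,605,110 / 71,200 = 36.5886 ‰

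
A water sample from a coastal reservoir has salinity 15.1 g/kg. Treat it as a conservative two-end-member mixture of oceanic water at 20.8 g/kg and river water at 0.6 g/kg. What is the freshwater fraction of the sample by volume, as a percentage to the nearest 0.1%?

28.2%

Let f be the freshwater fraction. Salt balance per unit volume:
f×0.6 + (1−f)×20.8 = 15.1
f = (20.8 − 15.1) / (20.8 − 0.6) = 5.7/20.2 = 0.2822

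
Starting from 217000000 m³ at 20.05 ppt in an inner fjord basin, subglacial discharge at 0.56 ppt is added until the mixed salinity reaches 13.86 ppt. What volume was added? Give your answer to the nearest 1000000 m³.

101000000 m³

Salt balance: 217,000,000×20.05 + V×0.56 = (217,000,000+V)×13.86
4,350,850,000 + 0.56V = 3,007,620,000 + 13.86V
1,343,230,000 = 13.3V
V = 100,994,736.84 m³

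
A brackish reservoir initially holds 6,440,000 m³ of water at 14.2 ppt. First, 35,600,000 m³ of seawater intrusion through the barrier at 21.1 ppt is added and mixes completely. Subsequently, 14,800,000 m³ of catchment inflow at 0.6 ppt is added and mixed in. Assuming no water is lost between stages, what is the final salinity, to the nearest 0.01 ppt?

Mass of salt is conserved:
Initial salt = 6,440,000×14.2 = 91,448,000
After stage 1: salt = 91,448,000 + 35,600,000×21.1 = 842,608,000; volume = 42,040,000 m³; S = 20.043 ppt
After stage 2: salt = 842,608,000 + 14,800,000×0.6 = 851,488,000; volume = 56,840,000 m³
S = 851,488,000 / 56,840,000 = 14.9804 ppt

14.98 ppt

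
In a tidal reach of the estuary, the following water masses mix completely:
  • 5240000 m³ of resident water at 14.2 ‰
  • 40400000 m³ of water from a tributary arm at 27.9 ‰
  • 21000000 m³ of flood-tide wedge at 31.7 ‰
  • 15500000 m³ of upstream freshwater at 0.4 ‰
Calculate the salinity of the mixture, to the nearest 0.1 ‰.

Total salt / total volume:
salt = 5,240,000×14.2 + 40,400,000×27.9 + 21,000,000×31.7 + 15,500,000×0.4 = 74,408,000 + 1,127,160,000 + 665,700,000 + 6,200,000 = 1,873,468,000
volume = 5,240,000 + 40,400,000 + 21,000,000 + 15,500,000 = 82,140,000 m³
S = 1,873,468,000 / 82,140,000 = 22.808 ‰

22.8 ‰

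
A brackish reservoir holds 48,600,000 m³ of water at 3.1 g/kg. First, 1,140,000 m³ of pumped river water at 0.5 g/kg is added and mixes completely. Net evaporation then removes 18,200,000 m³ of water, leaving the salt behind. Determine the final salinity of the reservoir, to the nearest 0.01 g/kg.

4.79 g/kg

After mixing: salt = 48,600,000×3.1 + 1,140,000×0.5 = 151,230,000; volume = 49,740,000 m³
After evaporation: salt unchanged = 151,230,000; volume = 49,740,000 − 18,200,000 = 31,540,000 m³
S = 151,230,000 / 31,540,000 = 4.7949 g/kg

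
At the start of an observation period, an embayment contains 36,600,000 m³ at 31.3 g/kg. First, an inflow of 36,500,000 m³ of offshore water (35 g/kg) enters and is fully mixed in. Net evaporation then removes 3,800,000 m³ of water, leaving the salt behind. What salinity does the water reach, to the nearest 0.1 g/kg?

35.0 g/kg

After mixing: salt = 36,600,000×31.3 + 36,500,000×35 = 2,423,080,000; volume = 73,100,000 m³
After evaporation: salt unchanged = 2,423,080,000; volume = 73,100,000 − 3,800,000 = 69,300,000 m³
S = 2,423,080,000 / 69,300,000 = 34.9651 g/kg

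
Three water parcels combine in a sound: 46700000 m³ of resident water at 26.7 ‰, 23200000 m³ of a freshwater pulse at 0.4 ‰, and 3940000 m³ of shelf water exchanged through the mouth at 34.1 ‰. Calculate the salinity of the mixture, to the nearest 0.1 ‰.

18.8 ‰

Mass of salt is conserved:
salt = 46,700,000×26.7 + 23,200,000×0.4 + 3,940,000×34.1 = 1,246,890,000 + 9,280,000 + 134,354,000 = 1,390,524,000
volume = 46,700,000 + 23,200,000 + 3,940,000 = 73,840,000 m³
S = 1,390,524,000 / 73,840,000 = 18.832 ‰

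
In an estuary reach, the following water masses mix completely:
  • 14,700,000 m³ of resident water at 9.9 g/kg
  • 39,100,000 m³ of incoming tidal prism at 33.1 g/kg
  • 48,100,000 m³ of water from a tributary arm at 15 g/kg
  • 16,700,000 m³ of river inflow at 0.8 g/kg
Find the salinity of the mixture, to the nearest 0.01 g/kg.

18.34 g/kg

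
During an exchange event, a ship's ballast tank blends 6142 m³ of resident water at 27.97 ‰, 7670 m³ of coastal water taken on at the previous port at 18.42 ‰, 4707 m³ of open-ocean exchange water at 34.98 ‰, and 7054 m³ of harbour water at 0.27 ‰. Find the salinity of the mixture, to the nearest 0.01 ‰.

18.76 ‰

Weighted by volume,
salt = 6,142×27.97 + 7,670×18.42 + 4,707×34.98 + 7,054×0.27 = 171,791.74 + 141,281.4 + 164,650.86 + 1,904.58 = 479,628.58
volume = 6,142 + 7,670 + 4,707 + 7,054 = 25,573 m³
S = 479,628.58 / 25,573 = 18.7553 ‰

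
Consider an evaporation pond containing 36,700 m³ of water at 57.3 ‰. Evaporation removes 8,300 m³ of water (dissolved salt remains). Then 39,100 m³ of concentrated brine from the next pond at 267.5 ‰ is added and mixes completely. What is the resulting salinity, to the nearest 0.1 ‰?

After evaporation: salt = 36,700×57.3 = 2,102,910; volume = 36,700 − 8,300 = 28,400 m³
After mixing: salt = 2,102,910 + 39,100×267.5 = 12,562,160; volume = 28,400 + 39,100 = 67,500 m³
S = 12,562,160 / 67,500 = 186.1061 ‰

186.1 ‰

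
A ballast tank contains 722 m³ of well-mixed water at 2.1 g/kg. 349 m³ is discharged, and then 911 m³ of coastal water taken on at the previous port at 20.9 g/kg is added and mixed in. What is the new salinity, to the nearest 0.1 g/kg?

Remaining after removal: 373 m³ at 2.1 g/kg (salt = 783.3)
After addition: salt = 783.3 + 911×20.9 = 19,823.2; volume = 1,284 m³
S = 19,823.2 / 1,284 = 15.4386 g/kg

15.4 g/kg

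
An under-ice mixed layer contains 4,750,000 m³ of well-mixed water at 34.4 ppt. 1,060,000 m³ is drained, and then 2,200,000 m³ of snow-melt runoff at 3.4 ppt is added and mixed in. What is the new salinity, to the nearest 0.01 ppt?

22.82 ppt

Remaining after removal: 3,690,000 m³ at 34.4 ppt (salt = 126,936,000)
After addition: salt = 126,936,000 + 2,200,000×3.4 = 134,416,000; volume = 5,890,000 m³
S = 134,416,000 / 5,890,000 = 22.8211 ppt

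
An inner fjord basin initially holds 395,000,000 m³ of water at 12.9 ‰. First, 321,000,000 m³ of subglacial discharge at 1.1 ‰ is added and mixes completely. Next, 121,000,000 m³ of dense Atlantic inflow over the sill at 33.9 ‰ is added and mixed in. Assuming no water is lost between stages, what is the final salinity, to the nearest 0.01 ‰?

Weighted by volume,
Initial salt = 395,000,000×12.9 = 5,095,500,000
After stage 1: salt = 5,095,500,000 + 321,000,000×1.1 = 5,448,600,000; volume = 716,000,000 m³; S = 7.61 ‰
After stage 2: salt = 5,448,600,000 + 121,000,000×33.9 = 9,550,500,000; volume = 837,000,000 m³
S = 9,550,500,000 / 837,000,000 = 11.4104 ‰

11.41 ‰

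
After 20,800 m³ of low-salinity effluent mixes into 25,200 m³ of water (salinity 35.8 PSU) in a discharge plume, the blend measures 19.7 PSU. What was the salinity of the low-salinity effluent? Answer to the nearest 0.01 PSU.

0.19 PSU

Salt balance: 25,200×35.8 + 20,800×S = 46,000×19.7
902,160 + 20,800·S = 906,200
S = (906,200 − 902,160) / 20,800 = 0.1942 PSU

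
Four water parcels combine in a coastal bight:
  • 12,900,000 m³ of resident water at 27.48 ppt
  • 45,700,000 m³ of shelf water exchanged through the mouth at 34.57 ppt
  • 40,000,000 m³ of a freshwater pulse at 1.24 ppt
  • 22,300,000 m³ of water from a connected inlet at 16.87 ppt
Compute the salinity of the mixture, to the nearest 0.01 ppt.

19.52 ppt

Conserving salt mass:
salt = 12,900,000×27.48 + 45,700,000×34.57 + 40,000,000×1.24 + 22,300,000×16.87 = 354,492,000 + 1,579,849,000 + 49,600,000 + 376,201,000 = 2,360,142,000
volume = 12,900,000 + 45,700,000 + 40,000,000 + 22,300,000 = 120,900,000 m³
S = 2,360,142,000 / 120,900,000 = 19.5214 ppt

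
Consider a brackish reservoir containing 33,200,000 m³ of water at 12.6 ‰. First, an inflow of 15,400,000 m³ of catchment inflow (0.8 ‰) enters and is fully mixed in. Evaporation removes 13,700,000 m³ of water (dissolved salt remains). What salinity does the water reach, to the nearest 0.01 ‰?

12.34 ‰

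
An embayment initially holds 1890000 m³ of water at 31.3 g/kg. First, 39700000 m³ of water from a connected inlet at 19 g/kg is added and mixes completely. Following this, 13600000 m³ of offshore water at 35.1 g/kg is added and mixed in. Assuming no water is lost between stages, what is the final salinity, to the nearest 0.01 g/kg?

23.39 g/kg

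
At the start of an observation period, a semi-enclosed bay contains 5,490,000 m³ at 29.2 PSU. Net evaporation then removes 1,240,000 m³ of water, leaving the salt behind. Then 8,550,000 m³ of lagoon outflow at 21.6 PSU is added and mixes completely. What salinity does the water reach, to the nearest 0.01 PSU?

After evaporation: salt = 5,490,000×29.2 = 160,308,000; volume = 5,490,000 − 1,240,000 = 4,250,000 m³
After mixing: salt = 160,308,000 + 8,550,000×21.6 = 344,988,000; volume = 4,250,000 + 8,550,000 = 12,800,000 m³
S = 344,988,000 / 12,800,000 = 26.9522 PSU

26.95 PSU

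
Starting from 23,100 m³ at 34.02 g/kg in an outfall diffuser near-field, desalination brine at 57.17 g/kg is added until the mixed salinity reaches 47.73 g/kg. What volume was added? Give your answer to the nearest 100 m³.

Salt balance: 23,100×34.02 + V×57.17 = (23,100+V)×47.73
785,862 + 57.17V = 1,102,563 + 47.73V
316,701 = 9.44V
V = 33,548.83 m³

33500 m³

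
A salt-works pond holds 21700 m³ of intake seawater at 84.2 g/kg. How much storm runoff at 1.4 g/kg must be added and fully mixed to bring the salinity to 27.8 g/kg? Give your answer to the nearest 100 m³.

46400 m³

Salt balance: 21,700×84.2 + V×1.4 = (21,700+V)×27.8
1,827,140 + 1.4V = 603,260 + 27.8V
1,223,880 = 26.4V
V = 46,359.09 m³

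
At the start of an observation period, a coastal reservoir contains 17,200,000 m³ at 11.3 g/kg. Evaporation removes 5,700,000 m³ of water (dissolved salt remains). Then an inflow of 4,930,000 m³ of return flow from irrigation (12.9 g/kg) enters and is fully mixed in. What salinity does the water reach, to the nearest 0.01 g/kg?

15.70 g/kg

After evaporation: salt = 17,200,000×11.3 = 194,360,000; volume = 17,200,000 − 5,700,000 = 11,500,000 m³
After mixing: salt = 194,360,000 + 4,930,000×12.9 = 257,957,000; volume = 11,500,000 + 4,930,000 = 16,430,000 m³
S = 257,957,000 / 16,430,000 = 15.7004 g/kg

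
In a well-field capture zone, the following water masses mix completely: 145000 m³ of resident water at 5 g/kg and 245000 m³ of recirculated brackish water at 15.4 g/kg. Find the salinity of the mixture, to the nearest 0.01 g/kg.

11.53 g/kg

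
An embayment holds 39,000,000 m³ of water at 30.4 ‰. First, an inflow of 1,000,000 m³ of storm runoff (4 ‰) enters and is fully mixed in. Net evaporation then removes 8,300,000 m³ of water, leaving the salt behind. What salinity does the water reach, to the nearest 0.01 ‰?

37.53 ‰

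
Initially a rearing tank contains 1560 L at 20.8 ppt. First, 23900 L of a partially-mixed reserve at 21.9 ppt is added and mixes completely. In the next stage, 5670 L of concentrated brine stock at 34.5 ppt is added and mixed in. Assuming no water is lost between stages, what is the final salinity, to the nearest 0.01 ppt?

24.14 ppt

Conserving salt mass:
Initial salt = 1,560×20.8 = 32,448
After stage 1: salt = 32,448 + 23,900×21.9 = 555,858; volume = 25,460 L; S = 21.833 ppt
After stage 2: salt = 555,858 + 5,670×34.5 = 751,473; volume = 31,130 L
S = 751,473 / 31,130 = 24.1398 ppt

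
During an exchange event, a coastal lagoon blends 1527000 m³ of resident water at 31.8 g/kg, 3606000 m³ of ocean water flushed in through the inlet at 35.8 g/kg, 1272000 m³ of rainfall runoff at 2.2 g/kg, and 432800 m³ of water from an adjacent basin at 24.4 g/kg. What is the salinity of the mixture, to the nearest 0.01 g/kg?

27.93 g/kg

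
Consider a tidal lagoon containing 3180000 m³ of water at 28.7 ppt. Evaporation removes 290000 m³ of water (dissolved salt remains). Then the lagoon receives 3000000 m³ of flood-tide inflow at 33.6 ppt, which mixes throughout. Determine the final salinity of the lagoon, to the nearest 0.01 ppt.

32.61 ppt

After evaporation: salt = 3,180,000×28.7 = 91,266,000; volume = 3,180,000 − 290,000 = 2,890,000 m³
After mixing: salt = 91,266,000 + 3,000,000×33.6 = 192,066,000; volume = 2,890,000 + 3,000,000 = 5,890,000 m³
S = 192,066,000 / 5,890,000 = 32.6088 ppt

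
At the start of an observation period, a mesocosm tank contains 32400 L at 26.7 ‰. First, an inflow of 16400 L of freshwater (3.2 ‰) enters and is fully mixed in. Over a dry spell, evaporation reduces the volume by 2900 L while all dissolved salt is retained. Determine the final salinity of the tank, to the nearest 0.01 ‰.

19.99 ‰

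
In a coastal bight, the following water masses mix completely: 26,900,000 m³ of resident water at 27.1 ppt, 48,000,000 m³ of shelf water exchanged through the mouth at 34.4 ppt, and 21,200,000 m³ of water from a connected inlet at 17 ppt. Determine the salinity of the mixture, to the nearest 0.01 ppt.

Weighted by volume,
salt = 26,900,000×27.1 + 48,000,000×34.4 + 21,200,000×17 = 728,990,000 + 1,651,200,000 + 360,400,000 = 2,740,590,000
volume = 26,900,000 + 48,000,000 + 21,200,000 = 96,100,000 m³
S = 2,740,590,000 / 96,100,000 = 28.5181 ppt

28.52 ppt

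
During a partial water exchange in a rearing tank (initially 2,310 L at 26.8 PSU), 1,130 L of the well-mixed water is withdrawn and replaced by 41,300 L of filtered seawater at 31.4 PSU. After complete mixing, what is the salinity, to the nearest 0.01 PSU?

31.27 PSU

Remaining after removal: 1,180 L at 26.8 PSU (salt = 31,624)
After addition: salt = 31,624 + 41,300×31.4 = 1,328,444; volume = 42,480 L
S = 1,328,444 / 42,480 = 31.2722 PSU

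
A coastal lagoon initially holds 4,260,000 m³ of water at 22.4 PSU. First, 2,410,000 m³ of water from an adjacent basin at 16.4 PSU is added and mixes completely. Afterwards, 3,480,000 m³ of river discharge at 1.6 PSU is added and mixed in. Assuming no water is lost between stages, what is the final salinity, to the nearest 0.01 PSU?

13.84 PSU

Mass of salt is conserved:
Initial salt = 4,260,000×22.4 = 95,424,000
After stage 1: salt = 95,424,000 + 2,410,000×16.4 = 134,948,000; volume = 6,670,000 m³; S = 20.232 PSU
After stage 2: salt = 134,948,000 + 3,480,000×1.6 = 140,516,000; volume = 10,150,000 m³
S = 140,516,000 / 10,150,000 = 13.8439 PSU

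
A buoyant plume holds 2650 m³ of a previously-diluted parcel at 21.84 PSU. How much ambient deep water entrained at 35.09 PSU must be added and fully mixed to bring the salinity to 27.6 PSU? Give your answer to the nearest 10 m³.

Salt balance: 2,650×21.84 + V×35.09 = (2,650+V)×27.6
57,876 + 35.09V = 73,140 + 27.6V
15,264 = 7.49V
V = 2,037.92 m³

2040 m³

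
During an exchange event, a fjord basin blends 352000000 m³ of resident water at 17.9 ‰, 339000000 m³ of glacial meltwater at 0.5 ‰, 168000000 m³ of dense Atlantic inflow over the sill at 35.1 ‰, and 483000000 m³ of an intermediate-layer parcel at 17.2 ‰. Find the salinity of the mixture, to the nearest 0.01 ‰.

Total salt / total volume:
salt = 352,000,000×17.9 + 339,000,000×0.5 + 168,000,000×35.1 + 483,000,000×17.2 = 6,300,800,000 + 169,500,000 + 5,896,800,000 + 8,307,600,000 = 20,674,700,000
volume = 352,000,000 + 339,000,000 + 168,000,000 + 483,000,000 = 1,342,000,000 m³
S = 20,674,700,000 / 1,342,000,000 = 15.4059 ‰

15.41 ‰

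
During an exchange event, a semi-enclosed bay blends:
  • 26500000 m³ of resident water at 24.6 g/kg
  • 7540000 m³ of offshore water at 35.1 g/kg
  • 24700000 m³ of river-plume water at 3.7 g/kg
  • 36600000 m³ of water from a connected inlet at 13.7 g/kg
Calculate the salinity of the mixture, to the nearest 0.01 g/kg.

15.83 g/kg

Mass of salt is conserved:
salt = 26,500,000×24.6 + 7,540,000×35.1 + 24,700,000×3.7 + 36,600,000×13.7 = 651,900,000 + 264,654,000 + 91,390,000 + 501,420,000 = 1,509,364,000
volume = 26,500,000 + 7,540,000 + 24,700,000 + 36,600,000 = 95,340,000 m³
S = 1,509,364,000 / 95,340,000 = 15.8314 g/kg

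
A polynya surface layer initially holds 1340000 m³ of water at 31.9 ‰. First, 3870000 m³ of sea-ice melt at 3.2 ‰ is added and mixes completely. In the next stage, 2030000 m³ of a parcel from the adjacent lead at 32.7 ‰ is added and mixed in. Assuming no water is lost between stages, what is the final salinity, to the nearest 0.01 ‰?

Weighted by volume,
Initial salt = 1,340,000×31.9 = 42,746,000
After stage 1: salt = 42,746,000 + 3,870,000×3.2 = 55,130,000; volume = 5,210,000 m³; S = 10.582 ‰
After stage 2: salt = 55,130,000 + 2,030,000×32.7 = 121,511,000; volume = 7,240,000 m³
S = 121,511,000 / 7,240,000 = 16.7833 ‰

16.78 ‰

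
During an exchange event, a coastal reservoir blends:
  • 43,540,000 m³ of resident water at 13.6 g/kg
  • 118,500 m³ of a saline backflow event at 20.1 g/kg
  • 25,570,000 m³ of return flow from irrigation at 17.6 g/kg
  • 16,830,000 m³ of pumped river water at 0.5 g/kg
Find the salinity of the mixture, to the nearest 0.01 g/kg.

12.24 g/kg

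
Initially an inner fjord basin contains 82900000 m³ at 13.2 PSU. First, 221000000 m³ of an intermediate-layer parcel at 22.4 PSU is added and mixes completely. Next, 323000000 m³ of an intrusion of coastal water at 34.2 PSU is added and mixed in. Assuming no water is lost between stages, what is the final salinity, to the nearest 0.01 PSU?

Salt balance:
Initial salt = 82,900,000×13.2 = 1,094,280,000
After stage 1: salt = 1,094,280,000 + 221,000,000×22.4 = 6,044,680,000; volume = 303,900,000 m³; S = 19.89 PSU
After stage 2: salt = 6,044,680,000 + 323,000,000×34.2 = 17,091,280,000; volume = 626,900,000 m³
S = 17,091,280,000 / 626,900,000 = 27.2632 PSU

27.26 PSU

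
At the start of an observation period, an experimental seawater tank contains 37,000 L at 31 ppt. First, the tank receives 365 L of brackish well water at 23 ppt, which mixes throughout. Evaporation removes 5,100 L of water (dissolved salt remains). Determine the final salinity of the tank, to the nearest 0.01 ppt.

35.81 ppt

After mixing: salt = 37,000×31 + 365×23 = 1,155,395; volume = 37,365 L
After evaporation: salt unchanged = 1,155,395; volume = 37,365 − 5,100 = 32,265 L
S = 1,155,395 / 32,265 = 35.8095 ppt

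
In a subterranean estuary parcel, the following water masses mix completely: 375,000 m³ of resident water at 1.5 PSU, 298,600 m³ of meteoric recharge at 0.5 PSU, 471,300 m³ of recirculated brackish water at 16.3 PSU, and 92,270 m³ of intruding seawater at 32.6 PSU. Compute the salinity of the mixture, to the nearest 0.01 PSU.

By conservation of dissolved salt,
salt = 375,000×1.5 + 298,600×0.5 + 471,300×16.3 + 92,270×32.6 = 562,500 + 149,300 + 7,682,190 + 3,008,002 = 11,401,992
volume = 375,000 + 298,600 + 471,300 + 92,270 = 1,237,170 m³
S = 11,401,992 / 1,237,170 = 9.2162 PSU

9.22 PSU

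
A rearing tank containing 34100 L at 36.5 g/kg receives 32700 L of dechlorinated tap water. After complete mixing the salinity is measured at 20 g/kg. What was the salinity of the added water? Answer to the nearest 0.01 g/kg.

2.79 g/kg

Salt balance: 34,100×36.5 + 32,700×S = 66,800×20
1,244,650 + 32,700·S = 1,336,000
S = (1,336,000 − 1,244,650) / 32,700 = 2.7936 g/kg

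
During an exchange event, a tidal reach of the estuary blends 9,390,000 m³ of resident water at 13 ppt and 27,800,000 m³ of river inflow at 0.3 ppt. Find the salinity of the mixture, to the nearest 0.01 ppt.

Mass of salt is conserved:
salt = 9,390,000×13 + 27,800,000×0.3 = 122,070,000 + 8,340,000 = 130,410,000
volume = 9,390,000 + 27,800,000 = 37,190,000 m³
S = 130,410,000 / 37,190,000 = 3.5066 ppt

3.51 ppt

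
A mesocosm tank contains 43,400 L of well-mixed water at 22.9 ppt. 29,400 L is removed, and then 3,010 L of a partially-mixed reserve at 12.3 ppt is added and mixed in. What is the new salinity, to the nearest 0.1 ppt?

Remaining after removal: 14,000 L at 22.9 ppt (salt = 320,600)
After addition: salt = 320,600 + 3,010×12.3 = 357,623; volume = 17,010 L
S = 357,623 / 17,010 = 21.0243 ppt

21.0 ppt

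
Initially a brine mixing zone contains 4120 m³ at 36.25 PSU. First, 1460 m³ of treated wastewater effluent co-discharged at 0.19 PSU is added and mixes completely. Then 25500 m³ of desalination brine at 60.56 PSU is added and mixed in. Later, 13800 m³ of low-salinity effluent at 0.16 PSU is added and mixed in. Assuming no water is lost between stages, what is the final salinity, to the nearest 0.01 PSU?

Mass of salt is conserved:
Initial salt = 4,120×36.25 = 149,350
After stage 1: salt = 149,350 + 1,460×0.19 = 149,627.4; volume = 5,580 m³; S = 26.815 PSU
After stage 2: salt = 149,627.4 + 25,500×60.56 = 1,693,907.4; volume = 31,080 m³; S = 54.502 PSU
After stage 3: salt = 1,693,907.4 + 13,800×0.16 = 1,696,115.4; volume = 44,880 m³
S = 1,696,115.4 / 44,880 = 37.7922 PSU

37.79 PSU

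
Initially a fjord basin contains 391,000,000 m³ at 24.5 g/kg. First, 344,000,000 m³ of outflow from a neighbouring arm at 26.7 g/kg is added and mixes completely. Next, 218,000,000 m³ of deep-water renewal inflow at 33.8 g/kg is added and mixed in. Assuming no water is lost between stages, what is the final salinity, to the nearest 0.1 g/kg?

By conservation of dissolved salt,
Initial salt = 391,000,000×24.5 = 9,579,500,000
After stage 1: salt = 9,579,500,000 + 344,000,000×26.7 = 18,764,300,000; volume = 735,000,000 m³; S = 25.53 g/kg
After stage 2: salt = 18,764,300,000 + 218,000,000×33.8 = 26,132,700,000; volume = 953,000,000 m³
S = 26,132,700,000 / 953,000,000 = 27.4215 g/kg

27.4 g/kg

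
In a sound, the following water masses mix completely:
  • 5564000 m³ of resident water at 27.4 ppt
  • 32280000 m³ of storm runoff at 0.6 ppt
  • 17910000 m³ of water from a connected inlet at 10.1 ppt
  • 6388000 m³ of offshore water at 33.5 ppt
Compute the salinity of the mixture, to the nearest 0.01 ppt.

9.12 ppt

By conservation of dissolved salt,
salt = 5,564,000×27.4 + 32,280,000×0.6 + 17,910,000×10.1 + 6,388,000×33.5 = 152,453,600 + 19,368,000 + 180,891,000 + 213,998,000 = 566,710,600
volume = 5,564,000 + 32,280,000 + 17,910,000 + 6,388,000 = 62,142,000 m³
S = 566,710,600 / 62,142,000 = 9.1196 ppt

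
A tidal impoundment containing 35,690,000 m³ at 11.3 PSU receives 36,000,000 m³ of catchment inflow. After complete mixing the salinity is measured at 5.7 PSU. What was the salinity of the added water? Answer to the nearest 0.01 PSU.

Salt balance: 35,690,000×11.3 + 36,000,000×S = 71,690,000×5.7
403,297,000 + 36,000,000·S = 408,633,000
S = (408,633,000 − 403,297,000) / 36,000,000 = 0.1482 PSU

0.15 PSU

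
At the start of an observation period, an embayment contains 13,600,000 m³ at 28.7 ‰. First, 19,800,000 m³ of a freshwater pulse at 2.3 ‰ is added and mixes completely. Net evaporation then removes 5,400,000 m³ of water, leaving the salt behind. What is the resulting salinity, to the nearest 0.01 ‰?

After mixing: salt = 13,600,000×28.7 + 19,800,000×2.3 = 435,860,000; volume = 33,400,000 m³
After evaporation: salt unchanged = 435,860,000; volume = 33,400,000 − 5,400,000 = 28,000,000 m³
S = 435,860,000 / 28,000,000 = 15.5664 ‰

15.57 ‰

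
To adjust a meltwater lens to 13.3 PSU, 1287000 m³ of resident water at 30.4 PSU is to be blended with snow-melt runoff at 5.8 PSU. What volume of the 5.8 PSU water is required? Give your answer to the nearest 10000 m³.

2930000 m³

Salt balance: 1,287,000×30.4 + V×5.8 = (1,287,000+V)×13.3
39,124,800 + 5.8V = 17,117,100 + 13.3V
22,007,700 = 7.5V
V = 2,934,360 m³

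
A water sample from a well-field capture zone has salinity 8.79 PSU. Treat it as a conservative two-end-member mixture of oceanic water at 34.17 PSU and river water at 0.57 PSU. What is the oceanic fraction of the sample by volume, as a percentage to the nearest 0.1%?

24.5%

Let g be the oceanic fraction. Salt balance per unit volume:
g×34.17 + (1−g)×0.57 = 8.79
g = (8.79 − 0.57) / (34.17 − 0.57) = 8.22/33.6 = 0.2446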